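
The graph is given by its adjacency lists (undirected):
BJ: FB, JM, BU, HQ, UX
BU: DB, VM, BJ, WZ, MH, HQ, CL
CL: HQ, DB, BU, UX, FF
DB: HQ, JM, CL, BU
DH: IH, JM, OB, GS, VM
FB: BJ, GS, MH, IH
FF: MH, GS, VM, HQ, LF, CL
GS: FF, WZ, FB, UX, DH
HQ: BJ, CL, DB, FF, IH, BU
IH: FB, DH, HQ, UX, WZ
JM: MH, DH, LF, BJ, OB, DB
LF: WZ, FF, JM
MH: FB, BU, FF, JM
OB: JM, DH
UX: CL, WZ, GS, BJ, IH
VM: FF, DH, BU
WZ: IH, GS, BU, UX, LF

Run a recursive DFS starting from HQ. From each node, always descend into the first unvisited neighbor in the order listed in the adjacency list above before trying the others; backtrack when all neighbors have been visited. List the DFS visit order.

HQ, BJ, FB, GS, FF, MH, BU, DB, JM, DH, IH, UX, CL, WZ, LF, OB, VM

Visit HQ
HQ → BJ
BJ → FB
FB → GS
GS → FF
FF → MH
MH → BU
BU → DB
DB → JM
JM → DH
DH → IH
IH → UX
UX → CL
UX → WZ
WZ → LF
DH → OB
DH → VM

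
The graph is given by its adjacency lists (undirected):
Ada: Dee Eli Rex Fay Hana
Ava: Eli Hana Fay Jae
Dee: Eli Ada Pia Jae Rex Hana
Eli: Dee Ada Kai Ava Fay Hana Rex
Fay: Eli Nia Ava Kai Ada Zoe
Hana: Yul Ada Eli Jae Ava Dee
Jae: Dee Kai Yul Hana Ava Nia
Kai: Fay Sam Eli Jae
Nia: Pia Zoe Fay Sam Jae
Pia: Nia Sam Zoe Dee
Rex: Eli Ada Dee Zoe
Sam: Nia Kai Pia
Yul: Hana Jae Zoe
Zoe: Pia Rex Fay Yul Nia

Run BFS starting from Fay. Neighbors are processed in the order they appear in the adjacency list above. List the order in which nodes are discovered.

Fay -> Eli -> Nia -> Ava -> Kai -> Ada -> Zoe -> Dee -> Hana -> Rex -> Pia -> Sam -> Jae -> Yul

Visit Fay; enqueue Eli, Nia, Ava, Kai, Ada, Zoe → queue [Eli, Nia, Ava, Kai, Ada, Zoe]
Visit Eli; enqueue Dee, Hana, Rex → queue [Nia, Ava, Kai, Ada, Zoe, Dee, Hana, Rex]
Visit Nia; enqueue Pia, Sam, Jae → queue [Ava, Kai, Ada, Zoe, Dee, Hana, Rex, Pia, Sam, Jae]
Visit Ava → queue [Kai, Ada, Zoe, Dee, Hana, Rex, Pia, Sam, Jae]
Visit Kai → queue [Ada, Zoe, Dee, Hana, Rex, Pia, Sam, Jae]
Visit Ada → queue [Zoe, Dee, Hana, Rex, Pia, Sam, Jae]
Visit Zoe; enqueue Yul → queue [Dee, Hana, Rex, Pia, Sam, Jae, Yul]
Visit Dee → queue [Hana, Rex, Pia, Sam, Jae, Yul]
Visit Hana → queue [Rex, Pia, Sam, Jae, Yul]
Visit Rex → queue [Pia, Sam, Jae, Yul]
Visit Pia → queue [Sam, Jae, Yul]
Visit Sam → queue [Jae, Yul]
Visit Jae → queue [Yul]
Visit Yul → queue []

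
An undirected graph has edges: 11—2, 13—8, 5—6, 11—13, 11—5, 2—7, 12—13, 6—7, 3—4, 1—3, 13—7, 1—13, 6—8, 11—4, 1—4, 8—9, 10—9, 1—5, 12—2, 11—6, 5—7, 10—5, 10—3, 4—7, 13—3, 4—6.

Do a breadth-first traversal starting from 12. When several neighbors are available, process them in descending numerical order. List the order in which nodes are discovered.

12, 13, 2, 11, 8, 7, 3, 1, 6, 5, 4, 9, 10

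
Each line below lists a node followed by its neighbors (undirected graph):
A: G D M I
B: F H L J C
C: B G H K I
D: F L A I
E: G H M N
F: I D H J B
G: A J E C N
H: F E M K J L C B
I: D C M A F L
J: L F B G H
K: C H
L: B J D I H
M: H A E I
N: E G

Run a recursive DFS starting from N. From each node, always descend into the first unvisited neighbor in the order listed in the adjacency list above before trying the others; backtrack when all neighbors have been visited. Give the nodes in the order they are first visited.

Visit N
N → E
E → G
G → A
A → D
D → F
F → I
I → C
C → B
B → H
H → M
H → K
H → J
J → L

N, E, G, A, D, F, I, C, B, H, M, K, J, L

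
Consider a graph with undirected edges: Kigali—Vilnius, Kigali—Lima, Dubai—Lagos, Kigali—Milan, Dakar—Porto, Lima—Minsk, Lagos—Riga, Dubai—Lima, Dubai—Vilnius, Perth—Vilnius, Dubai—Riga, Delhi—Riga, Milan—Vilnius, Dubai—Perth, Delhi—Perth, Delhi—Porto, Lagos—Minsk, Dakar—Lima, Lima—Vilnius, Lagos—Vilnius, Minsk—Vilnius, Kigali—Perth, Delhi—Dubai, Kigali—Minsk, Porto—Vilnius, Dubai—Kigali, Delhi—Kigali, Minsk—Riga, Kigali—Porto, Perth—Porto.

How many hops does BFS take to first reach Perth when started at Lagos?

Level 0: Lagos
Level 1: Dubai, Minsk, Riga, Vilnius
Level 2: Delhi, Kigali, Lima, Milan, Perth, Porto
Level 3: Dakar
Perth first appears at level 2.

2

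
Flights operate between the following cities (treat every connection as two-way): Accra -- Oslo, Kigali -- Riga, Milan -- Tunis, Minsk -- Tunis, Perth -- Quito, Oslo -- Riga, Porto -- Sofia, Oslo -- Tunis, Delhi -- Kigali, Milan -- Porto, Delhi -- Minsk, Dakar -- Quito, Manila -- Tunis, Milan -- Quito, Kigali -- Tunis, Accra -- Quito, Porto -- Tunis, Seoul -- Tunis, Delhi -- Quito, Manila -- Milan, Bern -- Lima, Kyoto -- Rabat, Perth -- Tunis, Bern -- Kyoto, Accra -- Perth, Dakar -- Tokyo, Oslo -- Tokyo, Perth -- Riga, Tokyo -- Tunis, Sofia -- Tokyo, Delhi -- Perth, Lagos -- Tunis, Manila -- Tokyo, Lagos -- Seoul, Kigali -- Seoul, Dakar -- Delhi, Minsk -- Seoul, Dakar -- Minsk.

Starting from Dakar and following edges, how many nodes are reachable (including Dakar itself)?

17

BFS from Dakar visits: Dakar, Tokyo, Quito, Minsk, Delhi, Tunis, Sofia, Oslo, Manila, Perth, Milan, Accra, Seoul, Kigali, Porto, Lagos, Riga
Reachable nodes: 17 of 21 total.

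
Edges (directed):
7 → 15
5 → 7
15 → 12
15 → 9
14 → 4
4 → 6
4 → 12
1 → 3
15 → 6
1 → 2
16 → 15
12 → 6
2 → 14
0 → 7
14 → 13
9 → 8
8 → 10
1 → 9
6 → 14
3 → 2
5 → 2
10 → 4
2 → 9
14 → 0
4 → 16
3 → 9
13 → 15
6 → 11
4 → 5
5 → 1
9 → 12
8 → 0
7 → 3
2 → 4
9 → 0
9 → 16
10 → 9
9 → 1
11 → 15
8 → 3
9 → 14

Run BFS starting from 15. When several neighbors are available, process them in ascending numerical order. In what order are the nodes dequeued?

Visit 15; enqueue 6, 9, 12 → queue [6, 9, 12]
Visit 6; enqueue 11, 14 → queue [9, 12, 11, 14]
Visit 9; enqueue 0, 1, 8, 16 → queue [12, 11, 14, 0, 1, 8, 16]
Visit 12 → queue [11, 14, 0, 1, 8, 16]
Visit 11 → queue [14, 0, 1, 8, 16]
Visit 14; enqueue 4, 13 → queue [0, 1, 8, 16, 4, 13]
Visit 0; enqueue 7 → queue [1, 8, 16, 4, 13, 7]
Visit 1; enqueue 2, 3 → queue [8, 16, 4, 13, 7, 2, 3]
Visit 8; enqueue 10 → queue [16, 4, 13, 7, 2, 3, 10]
Visit 16 → queue [4, 13, 7, 2, 3, 10]
Visit 4; enqueue 5 → queue [13, 7, 2, 3, 10, 5]
Visit 13 → queue [7, 2, 3, 10, 5]
Visit 7 → queue [2, 3, 10, 5]
Visit 2 → queue [3, 10, 5]
Visit 3 → queue [10, 5]
Visit 10 → queue [5]
Visit 5 → queue []

15, 6, 9, 12, 11, 14, 0, 1, 8, 16, 4, 13, 7, 2, 3, 10, 5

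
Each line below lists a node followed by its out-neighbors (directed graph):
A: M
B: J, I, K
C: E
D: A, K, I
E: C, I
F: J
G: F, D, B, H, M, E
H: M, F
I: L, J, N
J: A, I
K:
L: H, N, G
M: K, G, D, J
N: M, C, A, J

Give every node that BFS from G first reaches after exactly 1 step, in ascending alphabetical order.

B, D, E, F, H, M

Level 0: G
Level 1: B, D, E, F, H, M
Level 2: A, C, I, J, K
Level 3: L, N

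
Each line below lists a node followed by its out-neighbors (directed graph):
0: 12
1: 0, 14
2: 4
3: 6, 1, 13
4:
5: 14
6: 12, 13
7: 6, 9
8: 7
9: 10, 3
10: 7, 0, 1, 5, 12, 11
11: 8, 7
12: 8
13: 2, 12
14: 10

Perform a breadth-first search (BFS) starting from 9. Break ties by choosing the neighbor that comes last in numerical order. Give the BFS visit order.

Visit 9; enqueue 10, 3 → queue [10, 3]
Visit 10; enqueue 12, 11, 7, 5, 1, 0 → queue [3, 12, 11, 7, 5, 1, 0]
Visit 3; enqueue 13, 6 → queue [12, 11, 7, 5, 1, 0, 13, 6]
Visit 12; enqueue 8 → queue [11, 7, 5, 1, 0, 13, 6, 8]
Visit 11 → queue [7, 5, 1, 0, 13, 6, 8]
Visit 7 → queue [5, 1, 0, 13, 6, 8]
Visit 5; enqueue 14 → queue [1, 0, 13, 6, 8, 14]
Visit 1 → queue [0, 13, 6, 8, 14]
Visit 0 → queue [13, 6, 8, 14]
Visit 13; enqueue 2 → queue [6, 8, 14, 2]
Visit 6 → queue [8, 14, 2]
Visit 8 → queue [14, 2]
Visit 14 → queue [2]
Visit 2; enqueue 4 → queue [4]
Visit 4 → queue []

9, 10, 3, 12, 11, 7, 5, 1, 0, 13, 6, 8, 14, 2, 4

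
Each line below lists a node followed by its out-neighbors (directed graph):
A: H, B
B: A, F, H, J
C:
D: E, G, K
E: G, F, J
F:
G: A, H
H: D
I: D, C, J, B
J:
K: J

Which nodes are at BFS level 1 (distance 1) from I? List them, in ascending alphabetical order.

B, C, D, J

Level 0: I
Level 1: B, C, D, J
Level 2: A, E, F, G, H, K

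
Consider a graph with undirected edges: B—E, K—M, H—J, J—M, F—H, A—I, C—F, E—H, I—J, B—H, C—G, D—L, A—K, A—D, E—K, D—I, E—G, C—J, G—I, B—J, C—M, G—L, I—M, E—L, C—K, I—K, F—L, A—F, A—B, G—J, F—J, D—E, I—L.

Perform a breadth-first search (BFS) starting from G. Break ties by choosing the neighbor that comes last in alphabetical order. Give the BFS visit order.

Visit G; enqueue L, J, I, E, C → queue [L, J, I, E, C]
Visit L; enqueue F, D → queue [J, I, E, C, F, D]
Visit J; enqueue M, H, B → queue [I, E, C, F, D, M, H, B]
Visit I; enqueue K, A → queue [E, C, F, D, M, H, B, K, A]
Visit E → queue [C, F, D, M, H, B, K, A]
Visit C → queue [F, D, M, H, B, K, A]
Visit F → queue [D, M, H, B, K, A]
Visit D → queue [M, H, B, K, A]
Visit M → queue [H, B, K, A]
Visit H → queue [B, K, A]
Visit B → queue [K, A]
Visit K → queue [A]
Visit A → queue []

G, L, J, I, E, C, F, D, M, H, B, K, A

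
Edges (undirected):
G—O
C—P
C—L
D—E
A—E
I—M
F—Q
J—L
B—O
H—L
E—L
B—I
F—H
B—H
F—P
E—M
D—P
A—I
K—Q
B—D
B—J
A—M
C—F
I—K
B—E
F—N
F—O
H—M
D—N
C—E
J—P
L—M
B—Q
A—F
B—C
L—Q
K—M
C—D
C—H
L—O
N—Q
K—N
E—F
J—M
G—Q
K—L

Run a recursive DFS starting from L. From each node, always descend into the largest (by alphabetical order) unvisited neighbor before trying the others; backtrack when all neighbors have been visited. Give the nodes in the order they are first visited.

Visit L
L → Q
Q → N
N → K
K → M
M → J
J → P
P → F
F → O
O → G
O → B
B → I
I → A
A → E
E → D
D → C
C → H

L → Q → N → K → M → J → P → F → O → G → B → I → A → E → D → C → H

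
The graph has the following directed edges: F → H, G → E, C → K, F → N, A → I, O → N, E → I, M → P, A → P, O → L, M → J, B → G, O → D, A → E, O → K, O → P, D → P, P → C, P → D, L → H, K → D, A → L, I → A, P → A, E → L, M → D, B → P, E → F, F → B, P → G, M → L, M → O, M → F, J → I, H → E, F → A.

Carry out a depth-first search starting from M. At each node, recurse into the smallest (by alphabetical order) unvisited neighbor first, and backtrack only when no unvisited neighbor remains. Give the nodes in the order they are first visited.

Visit M
M → D
D → P
P → A
A → E
E → F
F → B
B → G
F → H
F → N
E → I
E → L
P → C
C → K
M → J
M → O

M D P A E F B G H N I L C K J O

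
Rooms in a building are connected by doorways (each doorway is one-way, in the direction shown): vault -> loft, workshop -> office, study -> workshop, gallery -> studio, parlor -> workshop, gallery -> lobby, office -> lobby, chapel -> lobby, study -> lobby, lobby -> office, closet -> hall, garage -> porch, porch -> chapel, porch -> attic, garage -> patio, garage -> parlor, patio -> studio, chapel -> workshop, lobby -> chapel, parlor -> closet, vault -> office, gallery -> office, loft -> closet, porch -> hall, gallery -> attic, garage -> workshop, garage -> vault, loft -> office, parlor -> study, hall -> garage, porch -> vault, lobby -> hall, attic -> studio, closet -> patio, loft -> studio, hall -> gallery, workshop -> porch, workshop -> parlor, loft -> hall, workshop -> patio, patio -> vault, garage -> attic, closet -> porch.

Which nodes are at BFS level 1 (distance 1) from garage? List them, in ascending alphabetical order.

Level 0: garage
Level 1: attic, parlor, patio, porch, vault, workshop
Level 2: chapel, closet, hall, loft, office, studio, study
Level 3: gallery, lobby

attic, parlor, patio, porch, vault, workshop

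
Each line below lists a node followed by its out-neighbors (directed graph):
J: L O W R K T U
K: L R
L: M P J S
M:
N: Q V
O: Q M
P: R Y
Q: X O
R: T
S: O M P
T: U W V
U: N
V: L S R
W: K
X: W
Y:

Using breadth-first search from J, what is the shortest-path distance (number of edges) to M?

2

Level 0: J
Level 1: K, L, O, R, T, U, W
Level 2: M, N, P, Q, S, V
Level 3: X, Y
M first appears at level 2.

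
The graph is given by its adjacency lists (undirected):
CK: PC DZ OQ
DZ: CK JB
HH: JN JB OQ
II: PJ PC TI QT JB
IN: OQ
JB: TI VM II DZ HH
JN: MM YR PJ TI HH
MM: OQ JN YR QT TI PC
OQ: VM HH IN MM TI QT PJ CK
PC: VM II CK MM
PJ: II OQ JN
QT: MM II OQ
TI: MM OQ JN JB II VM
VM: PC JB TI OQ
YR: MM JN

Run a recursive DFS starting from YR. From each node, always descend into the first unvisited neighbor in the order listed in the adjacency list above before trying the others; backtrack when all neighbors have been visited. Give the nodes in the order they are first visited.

Visit YR
YR → MM
MM → OQ
OQ → VM
VM → PC
PC → II
II → PJ
PJ → JN
JN → TI
TI → JB
JB → DZ
DZ → CK
JB → HH
II → QT
OQ → IN

YR, MM, OQ, VM, PC, II, PJ, JN, TI, JB, DZ, CK, HH, QT, IN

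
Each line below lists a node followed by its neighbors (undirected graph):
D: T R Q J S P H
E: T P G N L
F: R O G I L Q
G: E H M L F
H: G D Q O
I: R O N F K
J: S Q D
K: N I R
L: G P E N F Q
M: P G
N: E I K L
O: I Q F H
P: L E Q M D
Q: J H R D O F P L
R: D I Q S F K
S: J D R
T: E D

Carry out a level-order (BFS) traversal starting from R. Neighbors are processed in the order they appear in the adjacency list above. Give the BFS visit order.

R, D, I, Q, S, F, K, T, J, P, H, O, N, L, G, E, M

Visit R; enqueue D, I, Q, S, F, K → queue [D, I, Q, S, F, K]
Visit D; enqueue T, J, P, H → queue [I, Q, S, F, K, T, J, P, H]
Visit I; enqueue O, N → queue [Q, S, F, K, T, J, P, H, O, N]
Visit Q; enqueue L → queue [S, F, K, T, J, P, H, O, N, L]
Visit S → queue [F, K, T, J, P, H, O, N, L]
Visit F; enqueue G → queue [K, T, J, P, H, O, N, L, G]
Visit K → queue [T, J, P, H, O, N, L, G]
Visit T; enqueue E → queue [J, P, H, O, N, L, G, E]
Visit J → queue [P, H, O, N, L, G, E]
Visit P; enqueue M → queue [H, O, N, L, G, E, M]
Visit H → queue [O, N, L, G, E, M]
Visit O → queue [N, L, G, E, M]
Visit N → queue [L, G, E, M]
Visit L → queue [G, E, M]
Visit G → queue [E, M]
Visit E → queue [M]
Visit M → queue []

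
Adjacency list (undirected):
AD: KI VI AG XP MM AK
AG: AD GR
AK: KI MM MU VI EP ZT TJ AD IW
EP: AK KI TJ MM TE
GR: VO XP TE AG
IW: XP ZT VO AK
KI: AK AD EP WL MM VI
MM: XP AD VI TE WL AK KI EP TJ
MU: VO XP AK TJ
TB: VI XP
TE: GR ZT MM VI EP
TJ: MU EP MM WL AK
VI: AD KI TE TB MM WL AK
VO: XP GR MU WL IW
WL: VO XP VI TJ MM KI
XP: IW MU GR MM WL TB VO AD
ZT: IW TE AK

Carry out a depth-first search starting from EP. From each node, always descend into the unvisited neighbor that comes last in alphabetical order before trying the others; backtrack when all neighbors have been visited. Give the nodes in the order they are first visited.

EP, TJ, WL, XP, VO, MU, AK, ZT, TE, VI, TB, MM, KI, AD, AG, GR, IW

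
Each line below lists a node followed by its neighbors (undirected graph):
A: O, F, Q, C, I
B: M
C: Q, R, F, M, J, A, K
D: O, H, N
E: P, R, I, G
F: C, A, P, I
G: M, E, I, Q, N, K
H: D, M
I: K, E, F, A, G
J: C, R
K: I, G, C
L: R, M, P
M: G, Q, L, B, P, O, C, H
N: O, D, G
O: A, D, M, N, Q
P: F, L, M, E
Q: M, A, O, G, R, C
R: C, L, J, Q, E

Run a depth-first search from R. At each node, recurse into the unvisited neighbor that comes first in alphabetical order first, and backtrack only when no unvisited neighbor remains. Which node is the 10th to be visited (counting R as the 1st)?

B

Visit R
R → C
C → A
A → F
F → I
I → E
E → G
G → K
G → M
M → B
M → H
H → D
D → N
N → O
O → Q
M → L
L → P
C → J

Visit order: R, C, A, F, I, E, G, K, M, B, H, D, N, O, Q, L, P, J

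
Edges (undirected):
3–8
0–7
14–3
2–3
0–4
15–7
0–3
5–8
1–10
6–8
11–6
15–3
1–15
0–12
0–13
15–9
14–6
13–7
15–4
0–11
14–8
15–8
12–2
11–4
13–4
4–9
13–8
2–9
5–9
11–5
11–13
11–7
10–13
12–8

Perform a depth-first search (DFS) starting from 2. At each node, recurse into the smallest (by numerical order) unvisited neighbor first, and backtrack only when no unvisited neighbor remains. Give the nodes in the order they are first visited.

Visit 2
2 → 3
3 → 0
0 → 4
4 → 9
9 → 5
5 → 8
8 → 6
6 → 11
11 → 7
7 → 13
13 → 10
10 → 1
1 → 15
6 → 14
8 → 12

2 -> 3 -> 0 -> 4 -> 9 -> 5 -> 8 -> 6 -> 11 -> 7 -> 13 -> 10 -> 1 -> 15 -> 14 -> 12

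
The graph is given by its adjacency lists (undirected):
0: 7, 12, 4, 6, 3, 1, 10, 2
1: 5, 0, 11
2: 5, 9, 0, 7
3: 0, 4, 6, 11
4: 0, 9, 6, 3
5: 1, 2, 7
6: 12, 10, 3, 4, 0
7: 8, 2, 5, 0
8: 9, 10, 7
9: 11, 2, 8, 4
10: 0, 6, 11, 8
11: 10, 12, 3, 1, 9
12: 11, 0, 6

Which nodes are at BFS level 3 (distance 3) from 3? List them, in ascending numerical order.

Level 0: 3
Level 1: 0, 4, 6, 11
Level 2: 1, 2, 7, 9, 10, 12
Level 3: 5, 8

5, 8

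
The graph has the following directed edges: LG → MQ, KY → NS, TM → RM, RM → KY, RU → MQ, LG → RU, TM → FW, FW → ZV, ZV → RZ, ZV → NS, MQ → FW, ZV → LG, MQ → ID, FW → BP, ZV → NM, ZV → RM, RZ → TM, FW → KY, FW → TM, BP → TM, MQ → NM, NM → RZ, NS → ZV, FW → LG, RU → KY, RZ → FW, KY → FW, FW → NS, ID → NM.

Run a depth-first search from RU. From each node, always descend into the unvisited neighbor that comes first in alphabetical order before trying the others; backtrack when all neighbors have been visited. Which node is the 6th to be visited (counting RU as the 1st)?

RM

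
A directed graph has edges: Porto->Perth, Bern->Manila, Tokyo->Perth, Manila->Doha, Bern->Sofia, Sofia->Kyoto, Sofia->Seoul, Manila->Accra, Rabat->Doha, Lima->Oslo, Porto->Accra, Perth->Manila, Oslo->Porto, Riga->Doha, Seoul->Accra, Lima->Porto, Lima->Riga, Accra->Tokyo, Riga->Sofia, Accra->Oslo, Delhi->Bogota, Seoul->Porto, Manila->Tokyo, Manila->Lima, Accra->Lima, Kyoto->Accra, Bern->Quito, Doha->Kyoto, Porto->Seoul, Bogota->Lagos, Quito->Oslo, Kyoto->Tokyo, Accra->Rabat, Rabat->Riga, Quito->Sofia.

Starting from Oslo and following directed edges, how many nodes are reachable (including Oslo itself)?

13

BFS from Oslo visits: Oslo, Porto, Seoul, Perth, Accra, Manila, Tokyo, Rabat, Lima, Doha, Riga, Kyoto, Sofia
Reachable nodes: 13 of 18 total.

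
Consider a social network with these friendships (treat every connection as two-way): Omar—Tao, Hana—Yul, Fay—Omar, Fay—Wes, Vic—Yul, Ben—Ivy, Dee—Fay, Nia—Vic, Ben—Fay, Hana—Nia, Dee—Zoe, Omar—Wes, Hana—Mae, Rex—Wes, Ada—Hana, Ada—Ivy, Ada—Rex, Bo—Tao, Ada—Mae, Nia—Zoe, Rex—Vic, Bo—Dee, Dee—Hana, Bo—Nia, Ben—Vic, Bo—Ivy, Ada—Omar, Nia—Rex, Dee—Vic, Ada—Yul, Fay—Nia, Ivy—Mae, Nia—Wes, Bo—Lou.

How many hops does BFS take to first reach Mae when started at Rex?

2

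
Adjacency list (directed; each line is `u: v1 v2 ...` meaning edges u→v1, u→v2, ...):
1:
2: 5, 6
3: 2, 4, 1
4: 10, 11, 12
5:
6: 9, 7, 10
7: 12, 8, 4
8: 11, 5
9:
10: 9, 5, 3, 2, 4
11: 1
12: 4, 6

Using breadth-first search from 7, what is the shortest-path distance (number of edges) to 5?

Level 0: 7
Level 1: 4, 8, 12
Level 2: 5, 6, 10, 11
Level 3: 1, 2, 3, 9
5 first appears at level 2.

2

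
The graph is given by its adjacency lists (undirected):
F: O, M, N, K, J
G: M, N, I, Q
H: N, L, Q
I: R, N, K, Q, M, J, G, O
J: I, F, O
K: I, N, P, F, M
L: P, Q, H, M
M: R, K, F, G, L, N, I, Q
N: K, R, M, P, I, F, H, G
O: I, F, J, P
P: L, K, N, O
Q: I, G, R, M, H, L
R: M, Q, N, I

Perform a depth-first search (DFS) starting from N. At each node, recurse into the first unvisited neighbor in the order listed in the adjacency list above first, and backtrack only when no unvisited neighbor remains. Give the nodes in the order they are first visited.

Visit N
N → K
K → I
I → R
R → M
M → F
F → O
O → J
O → P
P → L
L → Q
Q → G
Q → H

N, K, I, R, M, F, O, J, P, L, Q, G, H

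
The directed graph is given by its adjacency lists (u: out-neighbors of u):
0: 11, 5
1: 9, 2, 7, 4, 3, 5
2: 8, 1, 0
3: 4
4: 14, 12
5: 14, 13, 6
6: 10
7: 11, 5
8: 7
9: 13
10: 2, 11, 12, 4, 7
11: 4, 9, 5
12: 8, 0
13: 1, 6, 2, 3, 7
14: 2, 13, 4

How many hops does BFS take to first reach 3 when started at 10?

3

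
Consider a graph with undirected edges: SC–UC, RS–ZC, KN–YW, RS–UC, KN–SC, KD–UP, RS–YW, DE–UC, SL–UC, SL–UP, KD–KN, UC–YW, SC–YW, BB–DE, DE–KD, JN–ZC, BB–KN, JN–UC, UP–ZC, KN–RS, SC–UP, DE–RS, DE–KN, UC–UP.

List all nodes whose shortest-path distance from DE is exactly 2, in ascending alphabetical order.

JN, SC, SL, UP, YW, ZC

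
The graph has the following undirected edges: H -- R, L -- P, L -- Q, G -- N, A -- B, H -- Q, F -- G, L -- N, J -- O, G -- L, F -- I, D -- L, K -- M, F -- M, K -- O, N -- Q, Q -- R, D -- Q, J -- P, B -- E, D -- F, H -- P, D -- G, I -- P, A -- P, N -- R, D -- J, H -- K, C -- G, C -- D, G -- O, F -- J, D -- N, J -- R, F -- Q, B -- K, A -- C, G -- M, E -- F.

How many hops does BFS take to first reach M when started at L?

2

Level 0: L
Level 1: D, G, N, P, Q
Level 2: A, C, F, H, I, J, M, O, R
Level 3: B, E, K
M first appears at level 2.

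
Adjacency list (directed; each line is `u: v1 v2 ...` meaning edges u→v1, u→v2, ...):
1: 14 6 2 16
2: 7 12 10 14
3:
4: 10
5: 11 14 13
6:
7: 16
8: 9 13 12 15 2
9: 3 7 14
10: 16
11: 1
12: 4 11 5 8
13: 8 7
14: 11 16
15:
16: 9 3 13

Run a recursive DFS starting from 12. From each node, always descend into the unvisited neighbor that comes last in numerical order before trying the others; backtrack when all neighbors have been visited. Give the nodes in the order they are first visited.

Visit 12
12 → 11
11 → 1
1 → 16
16 → 13
13 → 8
8 → 15
8 → 9
9 → 14
9 → 7
9 → 3
8 → 2
2 → 10
1 → 6
12 → 5
12 → 4

12, 11, 1, 16, 13, 8, 15, 9, 14, 7, 3, 2, 10, 6, 5, 4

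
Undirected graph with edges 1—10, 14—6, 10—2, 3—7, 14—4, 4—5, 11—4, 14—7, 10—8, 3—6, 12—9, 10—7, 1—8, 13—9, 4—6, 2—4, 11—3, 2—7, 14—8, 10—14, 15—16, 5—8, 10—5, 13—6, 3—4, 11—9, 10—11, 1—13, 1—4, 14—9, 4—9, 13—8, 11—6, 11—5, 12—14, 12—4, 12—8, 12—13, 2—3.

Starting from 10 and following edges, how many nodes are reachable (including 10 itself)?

14

BFS from 10 visits: 10, 1, 2, 5, 7, 8, 11, 14, 4, 13, 3, 12, 6, 9
Reachable nodes: 14 of 16 total.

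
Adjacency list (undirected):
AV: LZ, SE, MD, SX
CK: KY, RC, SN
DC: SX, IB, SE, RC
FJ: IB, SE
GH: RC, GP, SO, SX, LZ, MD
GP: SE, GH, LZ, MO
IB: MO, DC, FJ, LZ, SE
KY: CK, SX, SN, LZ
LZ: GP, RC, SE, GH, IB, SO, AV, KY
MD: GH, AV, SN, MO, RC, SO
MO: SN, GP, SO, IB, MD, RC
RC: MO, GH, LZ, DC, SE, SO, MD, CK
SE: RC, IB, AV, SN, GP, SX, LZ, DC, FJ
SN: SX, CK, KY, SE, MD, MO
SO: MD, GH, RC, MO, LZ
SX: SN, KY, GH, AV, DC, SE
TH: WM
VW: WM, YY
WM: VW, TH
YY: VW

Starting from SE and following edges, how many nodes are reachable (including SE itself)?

16

BFS from SE visits: SE, SX, SN, RC, LZ, IB, GP, FJ, DC, AV, KY, GH, MO, MD, CK, SO
Reachable nodes: 16 of 20 total.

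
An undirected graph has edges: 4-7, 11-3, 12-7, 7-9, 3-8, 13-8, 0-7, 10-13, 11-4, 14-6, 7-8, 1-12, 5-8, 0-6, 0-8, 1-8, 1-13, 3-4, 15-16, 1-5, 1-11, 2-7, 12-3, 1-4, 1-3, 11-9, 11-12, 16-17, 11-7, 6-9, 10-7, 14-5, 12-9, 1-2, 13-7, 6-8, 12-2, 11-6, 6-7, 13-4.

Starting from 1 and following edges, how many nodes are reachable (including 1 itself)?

BFS from 1 visits: 1, 2, 3, 4, 5, 8, 11, 12, 13, 7, 14, 0, 6, 9, 10
Reachable nodes: 15 of 18 total.

15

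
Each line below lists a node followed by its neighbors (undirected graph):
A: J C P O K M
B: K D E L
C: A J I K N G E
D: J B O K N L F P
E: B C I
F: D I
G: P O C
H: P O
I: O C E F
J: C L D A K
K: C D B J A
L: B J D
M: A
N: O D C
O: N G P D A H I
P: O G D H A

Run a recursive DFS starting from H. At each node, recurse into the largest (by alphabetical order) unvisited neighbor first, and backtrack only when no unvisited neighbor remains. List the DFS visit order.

Visit H
H → P
P → O
O → N
N → D
D → L
L → J
J → K
K → C
C → I
I → F
I → E
E → B
C → G
C → A
A → M

H, P, O, N, D, L, J, K, C, I, F, E, B, G, A, M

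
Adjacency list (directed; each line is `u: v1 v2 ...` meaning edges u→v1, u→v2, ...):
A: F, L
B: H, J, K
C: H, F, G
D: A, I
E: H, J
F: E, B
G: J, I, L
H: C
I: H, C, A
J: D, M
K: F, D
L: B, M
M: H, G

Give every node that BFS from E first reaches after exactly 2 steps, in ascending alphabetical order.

C, D, M

Level 0: E
Level 1: H, J
Level 2: C, D, M
Level 3: A, F, G, I
Level 4: B, L
Level 5: K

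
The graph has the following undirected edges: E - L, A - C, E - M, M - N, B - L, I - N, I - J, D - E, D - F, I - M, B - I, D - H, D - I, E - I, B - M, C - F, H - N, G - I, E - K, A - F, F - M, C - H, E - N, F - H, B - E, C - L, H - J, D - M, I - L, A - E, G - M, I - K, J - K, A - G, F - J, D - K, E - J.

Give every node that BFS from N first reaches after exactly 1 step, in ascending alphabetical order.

E, H, I, M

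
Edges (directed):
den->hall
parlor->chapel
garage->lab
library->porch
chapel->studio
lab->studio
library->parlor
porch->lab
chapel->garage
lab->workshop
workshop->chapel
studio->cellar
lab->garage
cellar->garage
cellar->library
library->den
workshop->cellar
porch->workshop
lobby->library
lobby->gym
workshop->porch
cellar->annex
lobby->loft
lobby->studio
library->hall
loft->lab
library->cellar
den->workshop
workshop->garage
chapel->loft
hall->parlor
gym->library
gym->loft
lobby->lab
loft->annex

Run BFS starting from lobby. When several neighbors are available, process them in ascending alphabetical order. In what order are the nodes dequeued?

lobby, gym, lab, library, loft, studio, garage, workshop, cellar, den, hall, parlor, porch, annex, chapel

Visit lobby; enqueue gym, lab, library, loft, studio → queue [gym, lab, library, loft, studio]
Visit gym → queue [lab, library, loft, studio]
Visit lab; enqueue garage, workshop → queue [library, loft, studio, garage, workshop]
Visit library; enqueue cellar, den, hall, parlor, porch → queue [loft, studio, garage, workshop, cellar, den, hall, parlor, porch]
Visit loft; enqueue annex → queue [studio, garage, workshop, cellar, den, hall, parlor, porch, annex]
Visit studio → queue [garage, workshop, cellar, den, hall, parlor, porch, annex]
Visit garage → queue [workshop, cellar, den, hall, parlor, porch, annex]
Visit workshop; enqueue chapel → queue [cellar, den, hall, parlor, porch, annex, chapel]
Visit cellar → queue [den, hall, parlor, porch, annex, chapel]
Visit den → queue [hall, parlor, porch, annex, chapel]
Visit hall → queue [parlor, porch, annex, chapel]
Visit parlor → queue [porch, annex, chapel]
Visit porch → queue [annex, chapel]
Visit annex → queue [chapel]
Visit chapel → queue []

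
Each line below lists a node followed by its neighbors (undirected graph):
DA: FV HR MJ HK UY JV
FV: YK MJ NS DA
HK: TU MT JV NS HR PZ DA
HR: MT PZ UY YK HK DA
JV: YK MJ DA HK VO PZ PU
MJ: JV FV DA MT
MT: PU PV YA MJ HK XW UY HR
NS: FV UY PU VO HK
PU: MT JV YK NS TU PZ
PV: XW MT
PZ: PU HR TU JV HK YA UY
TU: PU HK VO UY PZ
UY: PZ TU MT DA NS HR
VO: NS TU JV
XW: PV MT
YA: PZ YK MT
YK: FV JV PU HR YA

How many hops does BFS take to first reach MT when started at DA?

Level 0: DA
Level 1: FV, HK, HR, JV, MJ, UY
Level 2: MT, NS, PU, PZ, TU, VO, YK
Level 3: PV, XW, YA
MT first appears at level 2.

2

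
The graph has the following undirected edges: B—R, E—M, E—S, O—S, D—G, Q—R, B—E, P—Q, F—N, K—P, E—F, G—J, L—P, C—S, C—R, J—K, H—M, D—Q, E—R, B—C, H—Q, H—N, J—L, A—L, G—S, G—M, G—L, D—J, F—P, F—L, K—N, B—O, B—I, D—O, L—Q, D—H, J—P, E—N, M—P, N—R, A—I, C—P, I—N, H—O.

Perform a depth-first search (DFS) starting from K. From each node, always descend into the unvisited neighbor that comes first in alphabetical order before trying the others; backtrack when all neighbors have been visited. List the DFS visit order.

K J D G L A I B C P F E M H N R Q O S

Visit K
K → J
J → D
D → G
G → L
L → A
A → I
I → B
B → C
C → P
P → F
F → E
E → M
M → H
H → N
N → R
R → Q
H → O
O → S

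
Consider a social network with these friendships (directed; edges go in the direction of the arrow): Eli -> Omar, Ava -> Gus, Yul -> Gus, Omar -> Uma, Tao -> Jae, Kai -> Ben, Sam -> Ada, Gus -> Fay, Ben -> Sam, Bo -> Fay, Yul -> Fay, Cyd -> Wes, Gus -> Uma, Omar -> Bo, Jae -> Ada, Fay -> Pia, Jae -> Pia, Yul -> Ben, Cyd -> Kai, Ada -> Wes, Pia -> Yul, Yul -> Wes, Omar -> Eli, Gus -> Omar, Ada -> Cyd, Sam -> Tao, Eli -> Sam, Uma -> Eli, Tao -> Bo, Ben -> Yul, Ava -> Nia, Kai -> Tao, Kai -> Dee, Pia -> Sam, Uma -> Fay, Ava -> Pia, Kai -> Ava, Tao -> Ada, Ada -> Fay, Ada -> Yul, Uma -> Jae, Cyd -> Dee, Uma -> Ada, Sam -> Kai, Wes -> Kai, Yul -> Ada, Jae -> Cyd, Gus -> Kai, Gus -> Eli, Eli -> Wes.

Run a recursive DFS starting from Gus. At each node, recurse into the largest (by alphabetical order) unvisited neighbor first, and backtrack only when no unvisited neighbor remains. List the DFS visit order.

Gus -> Uma -> Jae -> Pia -> Yul -> Wes -> Kai -> Tao -> Bo -> Fay -> Ada -> Cyd -> Dee -> Ben -> Sam -> Ava -> Nia -> Eli -> Omar

Visit Gus
Gus → Uma
Uma → Jae
Jae → Pia
Pia → Yul
Yul → Wes
Wes → Kai
Kai → Tao
Tao → Bo
Bo → Fay
Tao → Ada
Ada → Cyd
Cyd → Dee
Kai → Ben
Ben → Sam
Kai → Ava
Ava → Nia
Uma → Eli
Eli → Omar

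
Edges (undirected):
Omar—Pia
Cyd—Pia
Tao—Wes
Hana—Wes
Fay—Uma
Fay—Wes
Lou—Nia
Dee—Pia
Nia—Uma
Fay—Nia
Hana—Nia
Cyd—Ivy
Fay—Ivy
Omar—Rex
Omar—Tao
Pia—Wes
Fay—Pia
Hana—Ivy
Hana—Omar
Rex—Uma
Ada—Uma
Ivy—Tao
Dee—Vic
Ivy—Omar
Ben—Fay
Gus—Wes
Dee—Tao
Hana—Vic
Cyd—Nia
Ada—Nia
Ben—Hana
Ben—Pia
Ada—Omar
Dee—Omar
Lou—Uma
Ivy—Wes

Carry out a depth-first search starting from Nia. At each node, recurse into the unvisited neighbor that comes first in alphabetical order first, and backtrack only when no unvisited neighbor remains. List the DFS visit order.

Visit Nia
Nia → Ada
Ada → Omar
Omar → Dee
Dee → Pia
Pia → Ben
Ben → Fay
Fay → Ivy
Ivy → Cyd
Ivy → Hana
Hana → Vic
Hana → Wes
Wes → Gus
Wes → Tao
Fay → Uma
Uma → Lou
Uma → Rex

Nia, Ada, Omar, Dee, Pia, Ben, Fay, Ivy, Cyd, Hana, Vic, Wes, Gus, Tao, Uma, Lou, Rex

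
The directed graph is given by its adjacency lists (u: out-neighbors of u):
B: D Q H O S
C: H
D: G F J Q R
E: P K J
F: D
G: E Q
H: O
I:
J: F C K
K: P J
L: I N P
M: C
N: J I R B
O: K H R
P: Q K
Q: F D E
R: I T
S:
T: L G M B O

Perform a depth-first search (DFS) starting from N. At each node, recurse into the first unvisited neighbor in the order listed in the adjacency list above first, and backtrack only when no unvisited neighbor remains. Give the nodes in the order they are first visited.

N, J, F, D, G, E, P, Q, K, R, I, T, L, M, C, H, O, B, S

Visit N
N → J
J → F
F → D
D → G
G → E
E → P
P → Q
P → K
D → R
R → I
R → T
T → L
T → M
M → C
C → H
H → O
T → B
B → S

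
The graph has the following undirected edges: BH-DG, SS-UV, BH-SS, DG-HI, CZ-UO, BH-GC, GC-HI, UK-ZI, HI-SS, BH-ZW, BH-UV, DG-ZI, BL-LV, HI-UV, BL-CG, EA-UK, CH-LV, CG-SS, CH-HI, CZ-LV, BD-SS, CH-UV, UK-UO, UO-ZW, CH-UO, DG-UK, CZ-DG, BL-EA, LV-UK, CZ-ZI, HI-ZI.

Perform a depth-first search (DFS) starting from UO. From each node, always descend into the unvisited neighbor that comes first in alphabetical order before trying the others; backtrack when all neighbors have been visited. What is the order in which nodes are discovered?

UO, CH, HI, DG, BH, GC, SS, BD, CG, BL, EA, UK, LV, CZ, ZI, UV, ZW

Visit UO
UO → CH
CH → HI
HI → DG
DG → BH
BH → GC
BH → SS
SS → BD
SS → CG
CG → BL
BL → EA
EA → UK
UK → LV
LV → CZ
CZ → ZI
SS → UV
BH → ZW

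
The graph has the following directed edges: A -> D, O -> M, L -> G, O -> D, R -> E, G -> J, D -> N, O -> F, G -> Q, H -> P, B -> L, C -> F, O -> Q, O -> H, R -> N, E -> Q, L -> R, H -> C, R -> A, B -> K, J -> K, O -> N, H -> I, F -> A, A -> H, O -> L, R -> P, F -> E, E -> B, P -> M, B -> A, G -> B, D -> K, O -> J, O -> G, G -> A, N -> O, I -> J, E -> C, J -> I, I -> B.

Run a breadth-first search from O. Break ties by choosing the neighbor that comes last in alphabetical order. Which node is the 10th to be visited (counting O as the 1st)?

D

Visit O; enqueue Q, N, M, L, J, H, G, F, D → queue [Q, N, M, L, J, H, G, F, D]
Visit Q → queue [N, M, L, J, H, G, F, D]
Visit N → queue [M, L, J, H, G, F, D]
Visit M → queue [L, J, H, G, F, D]
Visit L; enqueue R → queue [J, H, G, F, D, R]
Visit J; enqueue K, I → queue [H, G, F, D, R, K, I]
Visit H; enqueue P, C → queue [G, F, D, R, K, I, P, C]
Visit G; enqueue B, A → queue [F, D, R, K, I, P, C, B, A]
Visit F; enqueue E → queue [D, R, K, I, P, C, B, A, E]
Visit D → queue [R, K, I, P, C, B, A, E]
Visit R → queue [K, I, P, C, B, A, E]
Visit K → queue [I, P, C, B, A, E]
Visit I → queue [P, C, B, A, E]
Visit P → queue [C, B, A, E]
Visit C → queue [B, A, E]
Visit B → queue [A, E]
Visit A → queue [E]
Visit E → queue []

Visit order: O, Q, N, M, L, J, H, G, F, D, R, K, I, P, C, B, A, E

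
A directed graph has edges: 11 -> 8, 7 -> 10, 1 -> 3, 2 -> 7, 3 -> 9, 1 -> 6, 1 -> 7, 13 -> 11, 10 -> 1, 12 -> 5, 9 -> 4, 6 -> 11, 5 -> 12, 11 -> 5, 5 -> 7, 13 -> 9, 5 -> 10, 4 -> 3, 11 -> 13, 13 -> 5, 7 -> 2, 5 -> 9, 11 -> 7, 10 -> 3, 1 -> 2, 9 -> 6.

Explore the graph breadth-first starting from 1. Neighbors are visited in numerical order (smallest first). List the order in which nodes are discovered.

1 → 2 → 3 → 6 → 7 → 9 → 11 → 10 → 4 → 5 → 8 → 13 → 12

Visit 1; enqueue 2, 3, 6, 7 → queue [2, 3, 6, 7]
Visit 2 → queue [3, 6, 7]
Visit 3; enqueue 9 → queue [6, 7, 9]
Visit 6; enqueue 11 → queue [7, 9, 11]
Visit 7; enqueue 10 → queue [9, 11, 10]
Visit 9; enqueue 4 → queue [11, 10, 4]
Visit 11; enqueue 5, 8, 13 → queue [10, 4, 5, 8, 13]
Visit 10 → queue [4, 5, 8, 13]
Visit 4 → queue [5, 8, 13]
Visit 5; enqueue 12 → queue [8, 13, 12]
Visit 8 → queue [13, 12]
Visit 13 → queue [12]
Visit 12 → queue []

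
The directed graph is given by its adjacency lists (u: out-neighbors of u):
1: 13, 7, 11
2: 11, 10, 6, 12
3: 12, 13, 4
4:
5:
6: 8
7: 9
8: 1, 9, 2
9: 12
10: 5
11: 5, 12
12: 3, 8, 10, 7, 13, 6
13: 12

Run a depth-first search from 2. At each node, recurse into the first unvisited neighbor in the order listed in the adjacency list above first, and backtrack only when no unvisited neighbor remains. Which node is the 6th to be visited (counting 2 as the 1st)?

Visit 2
2 → 11
11 → 5
11 → 12
12 → 3
3 → 13
3 → 4
12 → 8
8 → 1
1 → 7
7 → 9
12 → 10
12 → 6

Visit order: 2, 11, 5, 12, 3, 13, 4, 8, 1, 7, 9, 10, 6

13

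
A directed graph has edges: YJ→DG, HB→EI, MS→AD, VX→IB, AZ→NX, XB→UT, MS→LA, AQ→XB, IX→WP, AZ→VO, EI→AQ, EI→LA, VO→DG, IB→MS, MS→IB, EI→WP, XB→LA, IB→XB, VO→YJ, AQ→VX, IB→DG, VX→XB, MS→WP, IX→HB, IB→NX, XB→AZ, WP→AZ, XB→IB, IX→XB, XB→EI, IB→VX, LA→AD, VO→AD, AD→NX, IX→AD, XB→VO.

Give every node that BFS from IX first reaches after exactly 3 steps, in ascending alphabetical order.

AQ, DG, MS, VX, YJ

Level 0: IX
Level 1: AD, HB, WP, XB
Level 2: AZ, EI, IB, LA, NX, UT, VO
Level 3: AQ, DG, MS, VX, YJ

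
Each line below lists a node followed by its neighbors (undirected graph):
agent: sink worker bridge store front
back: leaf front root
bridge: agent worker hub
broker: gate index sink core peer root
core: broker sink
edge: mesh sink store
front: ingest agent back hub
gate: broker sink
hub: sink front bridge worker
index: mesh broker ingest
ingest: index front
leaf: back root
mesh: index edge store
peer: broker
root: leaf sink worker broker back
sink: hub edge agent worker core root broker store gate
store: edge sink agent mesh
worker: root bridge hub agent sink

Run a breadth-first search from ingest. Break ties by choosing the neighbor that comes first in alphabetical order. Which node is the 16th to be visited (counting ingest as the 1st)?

Visit ingest; enqueue front, index → queue [front, index]
Visit front; enqueue agent, back, hub → queue [index, agent, back, hub]
Visit index; enqueue broker, mesh → queue [agent, back, hub, broker, mesh]
Visit agent; enqueue bridge, sink, store, worker → queue [back, hub, broker, mesh, bridge, sink, store, worker]
Visit back; enqueue leaf, root → queue [hub, broker, mesh, bridge, sink, store, worker, leaf, root]
Visit hub → queue [broker, mesh, bridge, sink, store, worker, leaf, root]
Visit broker; enqueue core, gate, peer → queue [mesh, bridge, sink, store, worker, leaf, root, core, gate, peer]
Visit mesh; enqueue edge → queue [bridge, sink, store, worker, leaf, root, core, gate, peer, edge]
Visit bridge → queue [sink, store, worker, leaf, root, core, gate, peer, edge]
Visit sink → queue [store, worker, leaf, root, core, gate, peer, edge]
Visit store → queue [worker, leaf, root, core, gate, peer, edge]
Visit worker → queue [leaf, root, core, gate, peer, edge]
Visit leaf → queue [root, core, gate, peer, edge]
Visit root → queue [core, gate, peer, edge]
Visit core → queue [gate, peer, edge]
Visit gate → queue [peer, edge]
Visit peer → queue [edge]
Visit edge → queue []

Visit order: ingest, front, index, agent, back, hub, broker, mesh, bridge, sink, store, worker, leaf, root, core, gate, peer, edge

gate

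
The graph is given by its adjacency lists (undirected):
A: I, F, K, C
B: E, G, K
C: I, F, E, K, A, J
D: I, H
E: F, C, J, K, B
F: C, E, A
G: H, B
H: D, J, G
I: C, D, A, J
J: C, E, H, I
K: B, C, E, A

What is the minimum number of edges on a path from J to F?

Level 0: J
Level 1: C, E, H, I
Level 2: A, B, D, F, G, K
F first appears at level 2.

2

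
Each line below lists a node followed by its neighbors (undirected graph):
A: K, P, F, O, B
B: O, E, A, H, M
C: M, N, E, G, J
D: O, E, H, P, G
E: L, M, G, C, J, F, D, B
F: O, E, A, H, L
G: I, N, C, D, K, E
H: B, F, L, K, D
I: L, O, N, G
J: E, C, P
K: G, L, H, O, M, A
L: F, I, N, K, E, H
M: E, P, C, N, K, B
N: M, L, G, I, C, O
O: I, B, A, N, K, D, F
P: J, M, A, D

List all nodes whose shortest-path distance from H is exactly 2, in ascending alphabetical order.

Level 0: H
Level 1: B, D, F, K, L
Level 2: A, E, G, I, M, N, O, P
Level 3: C, J

A, E, G, I, M, N, O, P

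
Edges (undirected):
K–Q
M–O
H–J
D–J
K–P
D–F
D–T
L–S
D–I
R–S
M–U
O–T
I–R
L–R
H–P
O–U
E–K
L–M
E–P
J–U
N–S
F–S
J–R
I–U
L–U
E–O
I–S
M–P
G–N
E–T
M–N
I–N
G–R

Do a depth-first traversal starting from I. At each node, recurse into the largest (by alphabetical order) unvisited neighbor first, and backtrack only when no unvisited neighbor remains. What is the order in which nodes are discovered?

I, U, O, T, E, P, M, N, S, R, L, J, H, D, F, G, K, Q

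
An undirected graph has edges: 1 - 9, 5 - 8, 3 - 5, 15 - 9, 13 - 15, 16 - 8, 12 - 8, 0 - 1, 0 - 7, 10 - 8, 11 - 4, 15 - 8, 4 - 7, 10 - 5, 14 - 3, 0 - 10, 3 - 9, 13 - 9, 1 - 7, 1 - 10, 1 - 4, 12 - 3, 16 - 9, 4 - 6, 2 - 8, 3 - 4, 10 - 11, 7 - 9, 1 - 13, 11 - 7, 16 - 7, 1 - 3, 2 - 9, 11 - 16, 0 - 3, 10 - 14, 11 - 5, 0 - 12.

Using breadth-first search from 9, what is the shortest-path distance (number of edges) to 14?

2

Level 0: 9
Level 1: 1, 2, 3, 7, 13, 15, 16
Level 2: 0, 4, 5, 8, 10, 11, 12, 14
Level 3: 6
14 first appears at level 2.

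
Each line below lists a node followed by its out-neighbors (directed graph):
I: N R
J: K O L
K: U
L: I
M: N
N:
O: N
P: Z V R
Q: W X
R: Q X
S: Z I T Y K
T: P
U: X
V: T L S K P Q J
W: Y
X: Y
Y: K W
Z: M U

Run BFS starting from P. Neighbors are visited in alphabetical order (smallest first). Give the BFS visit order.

Visit P; enqueue R, V, Z → queue [R, V, Z]
Visit R; enqueue Q, X → queue [V, Z, Q, X]
Visit V; enqueue J, K, L, S, T → queue [Z, Q, X, J, K, L, S, T]
Visit Z; enqueue M, U → queue [Q, X, J, K, L, S, T, M, U]
Visit Q; enqueue W → queue [X, J, K, L, S, T, M, U, W]
Visit X; enqueue Y → queue [J, K, L, S, T, M, U, W, Y]
Visit J; enqueue O → queue [K, L, S, T, M, U, W, Y, O]
Visit K → queue [L, S, T, M, U, W, Y, O]
Visit L; enqueue I → queue [S, T, M, U, W, Y, O, I]
Visit S → queue [T, M, U, W, Y, O, I]
Visit T → queue [M, U, W, Y, O, I]
Visit M; enqueue N → queue [U, W, Y, O, I, N]
Visit U → queue [W, Y, O, I, N]
Visit W → queue [Y, O, I, N]
Visit Y → queue [O, I, N]
Visit O → queue [I, N]
Visit I → queue [N]
Visit N → queue []

P -> R -> V -> Z -> Q -> X -> J -> K -> L -> S -> T -> M -> U -> W -> Y -> O -> I -> N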